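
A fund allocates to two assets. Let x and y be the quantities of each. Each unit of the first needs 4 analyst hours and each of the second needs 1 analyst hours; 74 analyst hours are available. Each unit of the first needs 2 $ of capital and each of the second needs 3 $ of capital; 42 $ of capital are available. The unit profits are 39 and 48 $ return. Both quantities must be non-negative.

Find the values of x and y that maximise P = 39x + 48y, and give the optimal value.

Extreme points and P = 39x + 48y:
  (0, 0) → P = 0
  (0, 14) → P = 672
  (37/2, 0) → P = 1443/2
  (18, 2) → P = 798

The optimum lies where 4x + y = 74 and 2x + 3y = 42.
Solving simultaneously gives x = 18, y = 2.

x = 18, y = 2, maximum P = 798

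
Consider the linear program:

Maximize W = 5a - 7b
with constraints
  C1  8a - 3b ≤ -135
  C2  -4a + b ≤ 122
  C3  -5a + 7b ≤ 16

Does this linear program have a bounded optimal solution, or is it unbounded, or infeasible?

Vertices and W = 5a - 7b:
  (-231/4, -109) → W = 1897/4
  (-897/41, -547/41) → W = -16
  (-838/23, -546/23) → W = -16
The feasible region has finitely many vertices and no improving ray; the maximum is 1897/4 at (-231/4, -109).

bounded optimum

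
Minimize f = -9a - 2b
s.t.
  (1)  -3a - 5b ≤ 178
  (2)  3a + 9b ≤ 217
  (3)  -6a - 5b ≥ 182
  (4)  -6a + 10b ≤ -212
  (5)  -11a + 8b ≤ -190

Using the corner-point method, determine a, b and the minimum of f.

a = -4/3, b = -174/5, minimum f = 408/5

Feasible corners and f = -9a - 2b:
  (-4/3, -174/5) → f = 408/5
  (-6, -32) → f = 118
  (-506/103, -3142/103) → f = 10838/103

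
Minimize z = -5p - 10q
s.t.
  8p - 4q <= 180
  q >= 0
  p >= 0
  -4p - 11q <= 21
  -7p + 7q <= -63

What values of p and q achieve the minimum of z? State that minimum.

Vertices and z = -5p - 10q:
  (45/2, 0) → z = -225/2
  (36, 27) → z = -450
  (9, 0) → z = -45

The binding constraints are 8p - 4q = 180 and -7p + 7q = -63.
Solving simultaneously gives p = 36, q = 27.

p = 36, q = 27, minimum z = -450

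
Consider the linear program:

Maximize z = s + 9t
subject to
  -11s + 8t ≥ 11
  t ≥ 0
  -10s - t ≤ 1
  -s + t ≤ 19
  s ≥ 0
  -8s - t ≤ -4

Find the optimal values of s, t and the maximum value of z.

s = 47, t = 66, maximum z = 641

The binding constraints are -11s + 8t = 11 and -s + t = 19.
Solving simultaneously gives s = 47, t = 66.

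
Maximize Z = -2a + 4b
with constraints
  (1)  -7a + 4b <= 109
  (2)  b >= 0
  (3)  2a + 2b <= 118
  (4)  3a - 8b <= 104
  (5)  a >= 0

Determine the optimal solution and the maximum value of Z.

Vertices and Z = -2a + 4b:
  (127/11, 522/11) → Z = 1834/11
  (0, 109/4) → Z = 109
  (104/3, 0) → Z = -208/3
  (0, 0) → Z = 0
  (576/11, 73/11) → Z = -860/11

a = 127/11, b = 522/11, maximum Z = 1834/11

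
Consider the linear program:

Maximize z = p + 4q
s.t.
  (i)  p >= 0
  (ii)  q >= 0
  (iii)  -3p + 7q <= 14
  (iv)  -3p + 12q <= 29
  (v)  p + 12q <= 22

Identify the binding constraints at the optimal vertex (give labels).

(ii) and (v)

Vertices and z = p + 4q:
  (0, 0) → z = 0
  (0, 11/6) → z = 22/3
  (22, 0) → z = 22

The maximum is at (22, 0). Substituting into each constraint, equality holds for (ii) and (v); the remaining constraints have slack.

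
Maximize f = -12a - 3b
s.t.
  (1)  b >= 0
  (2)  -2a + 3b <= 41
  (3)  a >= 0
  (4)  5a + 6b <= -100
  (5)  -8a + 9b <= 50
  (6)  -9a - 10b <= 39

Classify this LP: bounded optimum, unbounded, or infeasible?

The boundaries b = 0 and a = 0 meet at (0, 0), but that point violates 5a + 6b ≤ -100. Every candidate vertex is excluded by some other constraint, so the feasible region is empty.

infeasible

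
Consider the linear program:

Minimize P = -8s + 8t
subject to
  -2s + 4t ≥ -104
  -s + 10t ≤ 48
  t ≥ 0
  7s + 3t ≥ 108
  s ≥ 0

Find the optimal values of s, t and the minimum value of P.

s = 77, t = 25/2, minimum P = -516

Feasible corners and P = -8s + 8t:
  (77, 25/2) → P = -516
  (52, 0) → P = -416
  (936/73, 444/73) → P = -3936/73
  (108/7, 0) → P = -864/7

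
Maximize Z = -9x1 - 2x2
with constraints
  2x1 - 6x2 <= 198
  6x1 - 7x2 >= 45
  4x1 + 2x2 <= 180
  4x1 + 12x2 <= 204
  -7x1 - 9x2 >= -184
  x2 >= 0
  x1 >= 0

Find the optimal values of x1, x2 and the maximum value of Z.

x1 = 15/2, x2 = 0, maximum Z = -135/2

Vertices and Z = -9x1 - 2x2:
  (1693/103, 789/103) → Z = -16815/103
  (15/2, 0) → Z = -135/2
  (184/7, 0) → Z = -1656/7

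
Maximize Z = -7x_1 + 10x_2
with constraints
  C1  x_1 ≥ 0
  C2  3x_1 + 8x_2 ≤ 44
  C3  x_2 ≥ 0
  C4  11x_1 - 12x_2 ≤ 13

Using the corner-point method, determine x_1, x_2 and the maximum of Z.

x_1 = 0, x_2 = 11/2, maximum Z = 55

Feasible corners and Z = -7x_1 + 10x_2:
  (0, 11/2) → Z = 55
  (0, 0) → Z = 0
  (158/31, 445/124) → Z = 13/62
  (13/11, 0) → Z = -91/11

The binding constraints are x_1 = 0 and 3x_1 + 8x_2 = 44.
Solving simultaneously gives x_1 = 0, x_2 = 11/2.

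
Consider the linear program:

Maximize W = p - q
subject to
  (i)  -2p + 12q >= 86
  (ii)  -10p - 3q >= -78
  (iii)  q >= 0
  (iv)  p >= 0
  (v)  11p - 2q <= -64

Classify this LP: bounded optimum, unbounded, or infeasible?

infeasible

The boundaries -2p + 12q = 86 and -10p - 3q = -78 meet at (113/21, 508/63), but that point violates 11p - 2q ≤ -64. Every candidate vertex is excluded by some other constraint, so the feasible region is empty.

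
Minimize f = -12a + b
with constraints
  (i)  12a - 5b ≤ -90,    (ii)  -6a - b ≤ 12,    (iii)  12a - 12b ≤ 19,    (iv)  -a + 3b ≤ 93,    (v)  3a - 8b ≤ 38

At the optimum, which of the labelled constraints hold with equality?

Feasible corners and f = -12a + b:
  (-25/7, 66/7) → f = 366/7
  (195/31, 1026/31) → f = -1314/31
  (-129/19, 546/19) → f = 2094/19

The minimum is at (195/31, 1026/31). Substituting into each constraint, equality holds for (i) and (iv); the remaining constraints have slack.

(i) and (iv)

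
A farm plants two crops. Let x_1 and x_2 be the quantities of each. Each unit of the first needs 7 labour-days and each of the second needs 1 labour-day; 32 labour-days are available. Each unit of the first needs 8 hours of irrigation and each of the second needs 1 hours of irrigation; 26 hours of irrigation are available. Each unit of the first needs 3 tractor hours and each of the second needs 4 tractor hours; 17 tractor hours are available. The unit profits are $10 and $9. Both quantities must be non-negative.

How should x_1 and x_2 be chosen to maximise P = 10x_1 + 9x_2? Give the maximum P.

Extreme points and P = 10x_1 + 9x_2:
  (0, 0) → P = 0
  (0, 17/4) → P = 153/4
  (13/4, 0) → P = 65/2
  (3, 2) → P = 48

At the optimal vertex, 8x_1 + x_2 = 26 and 3x_1 + 4x_2 = 17.
Solving simultaneously gives x_1 = 3, x_2 = 2.

x_1 = 3, x_2 = 2, maximum P = 48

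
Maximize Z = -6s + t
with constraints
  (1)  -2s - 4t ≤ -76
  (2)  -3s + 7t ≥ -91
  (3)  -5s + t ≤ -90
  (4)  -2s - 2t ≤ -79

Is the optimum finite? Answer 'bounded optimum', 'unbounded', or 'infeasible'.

Corner points and Z = -6s + t:
  (147/4, 11/4) → Z = -871/4
  (259/12, 215/12) → Z = -1339/12
The feasible region has finitely many vertices and no improving ray; the maximum is -1339/12 at (259/12, 215/12).

bounded optimum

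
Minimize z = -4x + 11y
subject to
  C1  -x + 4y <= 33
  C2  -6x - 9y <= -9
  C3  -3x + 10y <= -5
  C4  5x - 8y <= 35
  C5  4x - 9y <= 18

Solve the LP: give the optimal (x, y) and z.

x = 27/10, y = -4/5, minimum z = -98/5

Extreme points and z = -4x + 11y:
  (45/29, -1/29) → z = -191/29
  (27/10, -4/5) → z = -98/5
  (135/13, 34/13) → z = -166/13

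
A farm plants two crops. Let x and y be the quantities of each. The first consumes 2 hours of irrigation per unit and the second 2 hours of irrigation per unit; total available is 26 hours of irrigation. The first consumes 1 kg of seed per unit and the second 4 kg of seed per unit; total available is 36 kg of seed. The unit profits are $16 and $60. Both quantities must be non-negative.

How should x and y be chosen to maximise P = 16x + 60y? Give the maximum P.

x = 16/3, y = 23/3, maximum P = 1636/3

Extreme points and P = 16x + 60y:
  (0, 0) → P = 0
  (0, 9) → P = 540
  (13, 0) → P = 208
  (16/3, 23/3) → P = 1636/3

The optimum lies where 2x + 2y = 26 and x + 4y = 36.
Solving simultaneously gives x = 16/3, y = 23/3.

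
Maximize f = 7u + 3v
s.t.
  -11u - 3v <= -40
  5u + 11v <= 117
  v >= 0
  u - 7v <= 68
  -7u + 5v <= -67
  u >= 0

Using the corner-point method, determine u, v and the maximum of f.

At the optimal vertex, 5u + 11v = 117 and v = 0.
Solving simultaneously gives u = 117/5, v = 0.

u = 117/5, v = 0, maximum f = 819/5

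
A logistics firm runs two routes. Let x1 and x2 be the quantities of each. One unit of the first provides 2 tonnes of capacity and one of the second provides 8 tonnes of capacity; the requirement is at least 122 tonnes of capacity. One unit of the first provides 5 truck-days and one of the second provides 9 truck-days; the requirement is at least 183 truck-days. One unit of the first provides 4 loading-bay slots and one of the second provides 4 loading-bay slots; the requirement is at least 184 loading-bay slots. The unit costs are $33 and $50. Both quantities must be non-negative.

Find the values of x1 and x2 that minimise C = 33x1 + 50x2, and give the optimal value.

x1 = 41, x2 = 5, minimum C = 1603

Corner points and C = 33x1 + 50x2:
  (0, 46) → C = 2300
  (61, 0) → C = 2013
  (41, 5) → C = 1603
The feasible region is unbounded (it extends along (0, 1), (1, 0)), but C strictly increases along every unbounded feasible direction, so there is no improving ray and the minimum is attained at a vertex.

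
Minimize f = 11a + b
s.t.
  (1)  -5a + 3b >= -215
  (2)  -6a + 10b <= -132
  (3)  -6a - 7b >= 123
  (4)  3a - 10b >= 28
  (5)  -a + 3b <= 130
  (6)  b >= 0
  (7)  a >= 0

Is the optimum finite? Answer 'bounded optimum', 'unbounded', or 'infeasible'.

The boundaries -5a + 3b = -215 and -6a - 7b = 123 meet at (1136/53, -1905/53), but that point violates b ≥ 0. Every candidate vertex is excluded by some other constraint, so the feasible region is empty.

infeasible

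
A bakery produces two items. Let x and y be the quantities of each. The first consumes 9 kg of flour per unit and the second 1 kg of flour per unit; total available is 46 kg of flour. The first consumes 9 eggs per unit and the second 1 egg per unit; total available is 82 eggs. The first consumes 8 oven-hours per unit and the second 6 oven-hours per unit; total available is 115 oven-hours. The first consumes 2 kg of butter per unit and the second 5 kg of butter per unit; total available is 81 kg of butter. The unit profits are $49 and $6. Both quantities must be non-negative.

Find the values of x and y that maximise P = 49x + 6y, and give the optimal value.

Corner points and P = 49x + 6y:
  (0, 0) → P = 0
  (0, 81/5) → P = 486/5
  (46/9, 0) → P = 2254/9
  (7/2, 29/2) → P = 517/2
  (89/28, 209/14) → P = 6869/28

At the optimal vertex, 9x + y = 46 and 8x + 6y = 115.
Solving simultaneously gives x = 7/2, y = 29/2.

x = 7/2, y = 29/2, maximum P = 517/2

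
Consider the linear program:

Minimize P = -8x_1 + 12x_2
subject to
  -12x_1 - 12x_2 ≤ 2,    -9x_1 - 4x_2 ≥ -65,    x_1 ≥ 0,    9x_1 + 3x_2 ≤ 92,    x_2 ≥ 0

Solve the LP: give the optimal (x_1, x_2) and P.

x_1 = 65/9, x_2 = 0, minimum P = -520/9

Corner points and P = -8x_1 + 12x_2:
  (0, 65/4) → P = 195
  (65/9, 0) → P = -520/9
  (0, 0) → P = 0

The binding constraints are -9x_1 - 4x_2 = -65 and x_2 = 0.
Solving simultaneously gives x_1 = 65/9, x_2 = 0.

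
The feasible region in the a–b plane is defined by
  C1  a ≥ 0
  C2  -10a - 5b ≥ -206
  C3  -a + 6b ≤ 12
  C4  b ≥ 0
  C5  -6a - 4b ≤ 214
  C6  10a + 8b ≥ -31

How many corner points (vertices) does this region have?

Pairwise boundary intersections that survive every other constraint:
  (0, 2)
  (0, 0)
  (1176/65, 326/65)
  (103/5, 0)

4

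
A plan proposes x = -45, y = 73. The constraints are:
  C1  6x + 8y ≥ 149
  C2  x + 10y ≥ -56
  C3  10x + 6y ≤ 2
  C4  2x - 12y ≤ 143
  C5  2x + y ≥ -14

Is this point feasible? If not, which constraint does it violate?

not feasible — violates C5

Constraint C5: 2x + y = -17, which is not ≥ -14. All other constraints are satisfied.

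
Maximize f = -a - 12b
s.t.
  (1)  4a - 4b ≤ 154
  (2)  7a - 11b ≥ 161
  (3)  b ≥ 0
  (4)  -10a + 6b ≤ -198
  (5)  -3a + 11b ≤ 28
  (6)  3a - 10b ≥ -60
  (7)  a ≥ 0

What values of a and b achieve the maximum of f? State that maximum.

Vertices and f = -a - 12b:
  (77/2, 0) → f = -77/2
  (903/16, 287/16) → f = -4347/16
  (23, 0) → f = -23
  (189/4, 679/44) → f = -10227/44

a = 23, b = 0, maximum f = -23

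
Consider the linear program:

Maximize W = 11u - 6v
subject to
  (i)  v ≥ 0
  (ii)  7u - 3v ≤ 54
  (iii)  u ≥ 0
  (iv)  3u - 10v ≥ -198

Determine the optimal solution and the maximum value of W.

u = 54/7, v = 0, maximum W = 594/7

Corner points and W = 11u - 6v:
  (54/7, 0) → W = 594/7
  (0, 0) → W = 0
  (1134/61, 1548/61) → W = 3186/61
  (0, 99/5) → W = -594/5

At the optimal vertex, v = 0 and 7u - 3v = 54.
Solving simultaneously gives u = 54/7, v = 0.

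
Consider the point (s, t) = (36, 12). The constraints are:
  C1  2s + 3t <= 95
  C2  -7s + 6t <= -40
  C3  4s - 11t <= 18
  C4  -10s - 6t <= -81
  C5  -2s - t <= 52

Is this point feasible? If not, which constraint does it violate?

Constraint C1: 2s + 3t = 108, which is not ≤ 95. All other constraints are satisfied.

not feasible — violates C1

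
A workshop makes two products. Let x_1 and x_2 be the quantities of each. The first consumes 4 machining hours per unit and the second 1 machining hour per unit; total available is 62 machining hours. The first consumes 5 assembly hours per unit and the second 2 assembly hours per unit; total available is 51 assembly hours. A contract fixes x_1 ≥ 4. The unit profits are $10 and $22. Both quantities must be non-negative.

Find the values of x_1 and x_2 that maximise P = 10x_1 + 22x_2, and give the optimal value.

x_1 = 4, x_2 = 31/2, maximum P = 381

Vertices and P = 10x_1 + 22x_2:
  (51/5, 0) → P = 102
  (4, 0) → P = 40
  (4, 31/2) → P = 381

The optimum lies where 5x_1 + 2x_2 = 51 and x_1 = 4.
Solving simultaneously gives x_1 = 4, x_2 = 31/2.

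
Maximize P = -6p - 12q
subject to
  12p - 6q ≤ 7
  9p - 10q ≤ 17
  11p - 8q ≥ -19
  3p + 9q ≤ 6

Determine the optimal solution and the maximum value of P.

p = -163/19, q = -179/19, maximum P = 3126/19

Feasible corners and P = -6p - 12q:
  (-16/33, -47/22) → P = 314/11
  (11/14, 17/42) → P = -67/7
  (-163/19, -179/19) → P = 3126/19
  (-1, 1) → P = -6

The optimum lies where 9p - 10q = 17 and 11p - 8q = -19.
Solving simultaneously gives p = -163/19, q = -179/19.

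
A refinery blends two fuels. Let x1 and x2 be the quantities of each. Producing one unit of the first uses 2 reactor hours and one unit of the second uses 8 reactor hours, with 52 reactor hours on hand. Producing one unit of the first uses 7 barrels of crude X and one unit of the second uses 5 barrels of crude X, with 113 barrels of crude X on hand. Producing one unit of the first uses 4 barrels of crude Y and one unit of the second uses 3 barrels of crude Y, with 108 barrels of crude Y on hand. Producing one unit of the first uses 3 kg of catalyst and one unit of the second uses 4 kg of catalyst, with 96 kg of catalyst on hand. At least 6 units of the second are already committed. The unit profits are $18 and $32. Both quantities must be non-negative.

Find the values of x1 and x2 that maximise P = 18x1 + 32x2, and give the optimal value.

The optimum lies where 2x1 + 8x2 = 52 and x2 = 6.
Solving simultaneously gives x1 = 2, x2 = 6.

x1 = 2, x2 = 6, maximum P = 228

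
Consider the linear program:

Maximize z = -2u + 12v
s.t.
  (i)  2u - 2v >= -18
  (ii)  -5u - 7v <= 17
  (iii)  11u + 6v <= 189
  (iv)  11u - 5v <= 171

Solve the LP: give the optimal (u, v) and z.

Vertices and z = -2u + 12v:
  (-20/3, 7/3) → z = 124/3
  (135/17, 288/17) → z = 3186/17
  (556/51, -521/51) → z = -7364/51
  (1971/121, 18/11) → z = -1566/121

u = 135/17, v = 288/17, maximum z = 3186/17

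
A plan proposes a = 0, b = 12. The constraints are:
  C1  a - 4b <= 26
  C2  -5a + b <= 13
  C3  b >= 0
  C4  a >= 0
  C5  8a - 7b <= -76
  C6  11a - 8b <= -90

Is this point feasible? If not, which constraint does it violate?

C1: -48 ≤ 26 ✓
C2: 12 ≤ 13 ✓
C3: 12 ≥ 0 ✓
C4: 0 ≥ 0 ✓
C5: -84 ≤ -76 ✓
C6: -96 ≤ -90 ✓

feasible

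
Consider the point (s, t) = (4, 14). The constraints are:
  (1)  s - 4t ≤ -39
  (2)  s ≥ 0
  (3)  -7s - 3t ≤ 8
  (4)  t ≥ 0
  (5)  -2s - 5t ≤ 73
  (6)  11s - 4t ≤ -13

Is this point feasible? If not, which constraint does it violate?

not feasible — violates (6)

Constraint (6): 11s - 4t = -12, which is not ≤ -13. All other constraints are satisfied.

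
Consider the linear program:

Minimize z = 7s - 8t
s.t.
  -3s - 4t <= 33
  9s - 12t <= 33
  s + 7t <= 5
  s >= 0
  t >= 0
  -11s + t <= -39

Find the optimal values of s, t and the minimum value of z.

s = 139/39, t = 8/39, minimum z = 303/13

Vertices and z = 7s - 8t:
  (97/25, 4/25) → z = 647/25
  (11/3, 0) → z = 77/3
  (139/39, 8/39) → z = 303/13
  (39/11, 0) → z = 273/11

The binding constraints are s + 7t = 5 and -11s + t = -39.
Solving simultaneously gives s = 139/39, t = 8/39.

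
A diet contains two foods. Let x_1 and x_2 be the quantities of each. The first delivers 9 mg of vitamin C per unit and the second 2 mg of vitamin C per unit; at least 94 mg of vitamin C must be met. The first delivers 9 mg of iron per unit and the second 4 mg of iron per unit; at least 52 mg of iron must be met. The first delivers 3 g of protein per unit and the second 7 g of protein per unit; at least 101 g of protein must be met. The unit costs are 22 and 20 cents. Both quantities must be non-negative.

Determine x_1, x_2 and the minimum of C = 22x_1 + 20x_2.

Feasible corners and C = 22x_1 + 20x_2:
  (0, 47) → C = 940
  (101/3, 0) → C = 2222/3
  (8, 11) → C = 396
The feasible region is unbounded (it extends along (0, 1), (1, 0)), but C strictly increases along every unbounded feasible direction, so there is no improving ray and the minimum is attained at a vertex.

x_1 = 8, x_2 = 11, minimum C = 396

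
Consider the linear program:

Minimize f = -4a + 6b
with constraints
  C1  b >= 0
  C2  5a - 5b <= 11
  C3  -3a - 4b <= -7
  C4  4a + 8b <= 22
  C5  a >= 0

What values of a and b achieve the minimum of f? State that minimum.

Feasible corners and f = -4a + 6b:
  (79/35, 2/35) → f = -304/35
  (33/10, 11/10) → f = -33/5
  (0, 7/4) → f = 21/2
  (0, 11/4) → f = 33/2

At the optimal vertex, 5a - 5b = 11 and -3a - 4b = -7.
Solving simultaneously gives a = 79/35, b = 2/35.

a = 79/35, b = 2/35, minimum f = -304/35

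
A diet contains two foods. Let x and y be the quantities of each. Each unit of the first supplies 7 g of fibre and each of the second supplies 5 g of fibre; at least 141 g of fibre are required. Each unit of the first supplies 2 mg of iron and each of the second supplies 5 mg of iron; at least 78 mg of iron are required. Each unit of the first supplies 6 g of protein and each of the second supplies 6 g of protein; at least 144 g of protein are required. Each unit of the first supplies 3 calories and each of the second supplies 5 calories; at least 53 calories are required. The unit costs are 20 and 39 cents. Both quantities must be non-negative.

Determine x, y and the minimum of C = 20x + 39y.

x = 14, y = 10, minimum C = 670

Corner points and C = 20x + 39y:
  (0, 141/5) → C = 5499/5
  (39, 0) → C = 780
  (21/2, 27/2) → C = 1473/2
  (14, 10) → C = 670
The feasible region is unbounded (it extends along (0, 1), (1, 0)), but C strictly increases along every unbounded feasible direction, so there is no improving ray and the minimum is attained at a vertex.

At the optimal vertex, 2x + 5y = 78 and 6x + 6y = 144.
Solving simultaneously gives x = 14, y = 10.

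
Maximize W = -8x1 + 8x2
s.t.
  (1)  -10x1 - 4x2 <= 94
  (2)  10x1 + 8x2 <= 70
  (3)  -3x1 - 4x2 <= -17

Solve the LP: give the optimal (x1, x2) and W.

x1 = -129/5, x2 = 41, maximum W = 2672/5

Vertices and W = -8x1 + 8x2:
  (-129/5, 41) → W = 2672/5
  (-111/7, 113/7) → W = 256
  (9, -5/2) → W = -92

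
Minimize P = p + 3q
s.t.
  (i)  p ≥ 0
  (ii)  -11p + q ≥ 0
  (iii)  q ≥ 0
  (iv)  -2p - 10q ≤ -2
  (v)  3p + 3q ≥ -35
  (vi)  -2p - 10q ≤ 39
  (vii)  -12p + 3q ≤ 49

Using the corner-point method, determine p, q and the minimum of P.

Extreme points and P = p + 3q:
  (0, 1/5) → P = 3/5
  (0, 49/3) → P = 49
  (1/56, 11/56) → P = 17/28
  (7/3, 77/3) → P = 238/3

The optimum lies where p = 0 and -2p - 10q = -2.
Solving simultaneously gives p = 0, q = 1/5.

p = 0, q = 1/5, minimum P = 3/5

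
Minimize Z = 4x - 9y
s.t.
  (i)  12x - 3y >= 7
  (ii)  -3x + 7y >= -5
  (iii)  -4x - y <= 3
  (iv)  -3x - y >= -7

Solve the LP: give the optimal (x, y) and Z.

x = 4/3, y = 3, minimum Z = -65/3

Vertices and Z = 4x - 9y:
  (34/75, -13/25) → Z = 487/75
  (4/3, 3) → Z = -65/3
  (9/4, 1/4) → Z = 27/4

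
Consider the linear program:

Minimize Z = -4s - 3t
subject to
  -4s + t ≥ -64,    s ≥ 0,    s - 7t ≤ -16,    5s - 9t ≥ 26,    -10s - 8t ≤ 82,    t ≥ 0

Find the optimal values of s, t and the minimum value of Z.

s = 550/31, t = 216/31, minimum Z = -2848/31

Vertices and Z = -4s - 3t:
  (464/27, 128/27) → Z = -2240/27
  (550/31, 216/31) → Z = -2848/31
  (163/13, 53/13) → Z = -811/13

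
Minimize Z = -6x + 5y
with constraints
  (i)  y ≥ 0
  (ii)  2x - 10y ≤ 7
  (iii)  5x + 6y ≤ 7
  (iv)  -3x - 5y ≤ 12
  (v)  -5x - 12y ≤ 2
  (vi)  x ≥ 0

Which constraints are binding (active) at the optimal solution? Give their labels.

Extreme points and Z = -6x + 5y:
  (7/5, 0) → Z = -42/5
  (0, 0) → Z = 0
  (0, 7/6) → Z = 35/6

The minimum is at (7/5, 0). Substituting into each constraint, equality holds for (i) and (iii); the remaining constraints have slack.

(i) and (iii)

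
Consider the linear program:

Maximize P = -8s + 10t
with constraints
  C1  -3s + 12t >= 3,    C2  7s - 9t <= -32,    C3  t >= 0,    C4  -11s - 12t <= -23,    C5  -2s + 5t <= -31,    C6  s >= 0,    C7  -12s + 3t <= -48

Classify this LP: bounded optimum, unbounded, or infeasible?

infeasible

The boundaries -3s + 12t = 3 and -2s + 5t = -31 meet at (43, 11), but that point violates 7s - 9t ≤ -32. Every candidate vertex is excluded by some other constraint, so the feasible region is empty.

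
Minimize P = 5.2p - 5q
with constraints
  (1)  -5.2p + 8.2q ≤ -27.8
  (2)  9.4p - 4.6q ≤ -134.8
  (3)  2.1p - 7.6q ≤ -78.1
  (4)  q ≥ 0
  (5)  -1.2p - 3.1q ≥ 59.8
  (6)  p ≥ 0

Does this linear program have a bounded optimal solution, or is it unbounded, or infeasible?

The boundaries -1.2p - 3.1q = 59.8 and p = 0 meet at (0, -598/31), but that point violates 9.4p - 4.6q ≤ -134.8. Every candidate vertex is excluded by some other constraint, so the feasible region is empty.

infeasible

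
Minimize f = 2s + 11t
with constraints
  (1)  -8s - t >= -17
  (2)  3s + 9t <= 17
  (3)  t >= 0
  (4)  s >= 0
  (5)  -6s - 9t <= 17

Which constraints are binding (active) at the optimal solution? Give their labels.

Feasible corners and f = 2s + 11t:
  (136/69, 85/69) → f = 1207/69
  (17/8, 0) → f = 17/4
  (0, 17/9) → f = 187/9
  (0, 0) → f = 0

The minimum is at (0, 0). Substituting into each constraint, equality holds for (3) and (4); the remaining constraints have slack.

(3) and (4)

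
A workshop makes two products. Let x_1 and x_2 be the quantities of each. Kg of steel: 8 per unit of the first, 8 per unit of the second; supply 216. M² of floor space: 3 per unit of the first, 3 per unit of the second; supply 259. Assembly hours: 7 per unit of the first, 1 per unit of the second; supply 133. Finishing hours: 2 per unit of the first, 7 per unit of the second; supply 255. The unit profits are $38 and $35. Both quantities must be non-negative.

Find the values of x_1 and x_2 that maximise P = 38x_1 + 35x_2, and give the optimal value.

The binding constraints are 8x_1 + 8x_2 = 216 and 7x_1 + x_2 = 133.
Solving simultaneously gives x_1 = 53/3, x_2 = 28/3.

x_1 = 53/3, x_2 = 28/3, maximum P = 998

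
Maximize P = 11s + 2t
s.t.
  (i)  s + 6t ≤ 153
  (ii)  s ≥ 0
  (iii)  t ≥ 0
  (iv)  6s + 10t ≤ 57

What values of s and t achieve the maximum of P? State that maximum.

Corner points and P = 11s + 2t:
  (0, 0) → P = 0
  (0, 57/10) → P = 57/5
  (19/2, 0) → P = 209/2

The binding constraints are t = 0 and 6s + 10t = 57.
Solving simultaneously gives s = 19/2, t = 0.

s = 19/2, t = 0, maximum P = 209/2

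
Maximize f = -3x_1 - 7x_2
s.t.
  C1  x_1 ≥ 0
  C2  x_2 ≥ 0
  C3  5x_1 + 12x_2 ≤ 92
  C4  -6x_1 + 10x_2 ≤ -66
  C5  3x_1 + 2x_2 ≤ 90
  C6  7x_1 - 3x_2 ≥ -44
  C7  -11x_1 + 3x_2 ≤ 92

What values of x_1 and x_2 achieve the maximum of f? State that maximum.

Corner points and f = -3x_1 - 7x_2:
  (92/5, 0) → f = -276/5
  (11, 0) → f = -33
  (856/61, 111/61) → f = -3345/61

x_1 = 11, x_2 = 0, maximum f = -33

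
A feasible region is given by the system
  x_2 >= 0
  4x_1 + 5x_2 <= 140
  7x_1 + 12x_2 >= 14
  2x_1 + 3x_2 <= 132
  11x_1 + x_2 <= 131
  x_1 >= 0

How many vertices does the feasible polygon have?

The feasible vertices (each the meet of two boundaries and inside every other half-plane) are:
  (2, 0)
  (131/11, 0)
  (515/51, 1016/51)
  (0, 28)
  (0, 7/6)

5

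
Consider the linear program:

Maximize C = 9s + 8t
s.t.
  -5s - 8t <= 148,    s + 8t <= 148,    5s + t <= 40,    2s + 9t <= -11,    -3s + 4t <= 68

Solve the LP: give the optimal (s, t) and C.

Vertices and C = 9s + 8t:
  (468/35, -188/7) → C = -3308/35
  (-284/11, -26/11) → C = -2764/11
  (371/43, -135/43) → C = 2259/43
  (-656/35, 103/35) → C = -1016/7

At the optimal vertex, 5s + t = 40 and 2s + 9t = -11.
Solving simultaneously gives s = 371/43, t = -135/43.

s = 371/43, t = -135/43, maximum C = 2259/43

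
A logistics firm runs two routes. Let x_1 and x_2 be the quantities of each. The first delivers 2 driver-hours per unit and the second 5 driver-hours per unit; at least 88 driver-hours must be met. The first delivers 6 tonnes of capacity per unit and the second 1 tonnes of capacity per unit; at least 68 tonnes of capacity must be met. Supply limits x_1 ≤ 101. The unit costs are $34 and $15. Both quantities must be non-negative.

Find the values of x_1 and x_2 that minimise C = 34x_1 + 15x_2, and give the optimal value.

x_1 = 9, x_2 = 14, minimum C = 516

The feasible region is unbounded (it extends along (0, 1)), but C strictly increases along every unbounded feasible direction, so there is no improving ray and the minimum is attained at a vertex.

At the optimal vertex, 2x_1 + 5x_2 = 88 and 6x_1 + x_2 = 68.
Solving simultaneously gives x_1 = 9, x_2 = 14.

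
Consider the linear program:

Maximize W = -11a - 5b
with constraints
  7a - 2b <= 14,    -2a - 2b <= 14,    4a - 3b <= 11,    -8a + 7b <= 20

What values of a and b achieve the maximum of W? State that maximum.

a = -23/5, b = -12/5, maximum W = 313/5

Extreme points and W = -11a - 5b:
  (20/13, -21/13) → W = -115/13
  (46/11, 84/11) → W = -926/11
  (-10/7, -39/7) → W = 305/7
  (-23/5, -12/5) → W = 313/5

The binding constraints are -2a - 2b = 14 and -8a + 7b = 20.
Solving simultaneously gives a = -23/5, b = -12/5.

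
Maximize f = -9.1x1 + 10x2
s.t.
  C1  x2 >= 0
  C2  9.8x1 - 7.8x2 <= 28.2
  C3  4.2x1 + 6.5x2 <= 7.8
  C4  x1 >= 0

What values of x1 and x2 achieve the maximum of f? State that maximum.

x1 = 0, x2 = 1.2, maximum f = 12

At the optimal vertex, 4.2x1 + 6.5x2 = 7.8 and x1 = 0.
Solving simultaneously gives x1 = 0, x2 = 6/5.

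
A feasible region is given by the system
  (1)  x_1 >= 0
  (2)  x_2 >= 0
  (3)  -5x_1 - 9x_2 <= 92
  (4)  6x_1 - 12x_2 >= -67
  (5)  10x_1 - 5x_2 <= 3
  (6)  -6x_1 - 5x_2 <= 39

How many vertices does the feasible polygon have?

Intersecting each pair of boundary lines and keeping only the points that satisfy every inequality leaves:
  (0, 0)
  (0, 67/12)
  (3/10, 0)
  (371/90, 344/45)

4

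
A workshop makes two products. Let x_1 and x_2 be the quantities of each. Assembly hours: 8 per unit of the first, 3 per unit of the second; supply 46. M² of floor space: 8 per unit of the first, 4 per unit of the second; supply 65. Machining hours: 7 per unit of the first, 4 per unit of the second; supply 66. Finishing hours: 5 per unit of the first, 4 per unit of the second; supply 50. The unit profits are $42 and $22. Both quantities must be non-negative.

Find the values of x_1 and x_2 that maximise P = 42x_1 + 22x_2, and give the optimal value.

Feasible corners and P = 42x_1 + 22x_2:
  (0, 0) → P = 0
  (0, 25/2) → P = 275
  (23/4, 0) → P = 483/2
  (2, 10) → P = 304

x_1 = 2, x_2 = 10, maximum P = 304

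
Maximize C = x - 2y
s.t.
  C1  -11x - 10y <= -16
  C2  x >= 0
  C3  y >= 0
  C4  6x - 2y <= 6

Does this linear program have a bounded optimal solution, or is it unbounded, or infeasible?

bounded optimum

Corner points and C = x - 2y:
  (0, 8/5) → C = -16/5
  (46/41, 15/41) → C = 16/41
The feasible region has finitely many vertices and no improving ray; the maximum is 16/41 at (46/41, 15/41).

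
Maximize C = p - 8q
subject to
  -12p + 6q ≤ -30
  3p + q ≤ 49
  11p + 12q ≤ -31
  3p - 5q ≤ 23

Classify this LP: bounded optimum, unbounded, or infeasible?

Feasible corners and C = p - 8q:
  (29/35, -117/35) → C = 193/7
  (2/7, -31/7) → C = 250/7
  (121/91, -346/91) → C = 2889/91
The feasible region has finitely many vertices and no improving ray; the maximum is 250/7 at (2/7, -31/7).

bounded optimum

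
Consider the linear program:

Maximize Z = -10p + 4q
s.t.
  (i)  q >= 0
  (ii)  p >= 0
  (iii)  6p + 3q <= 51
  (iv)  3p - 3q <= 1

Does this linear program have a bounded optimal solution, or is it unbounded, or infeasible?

Corner points and Z = -10p + 4q:
  (0, 0) → Z = 0
  (1/3, 0) → Z = -10/3
  (0, 17) → Z = 68
  (52/9, 49/9) → Z = -36
The feasible region has finitely many vertices and no improving ray; the maximum is 68 at (0, 17).

bounded optimum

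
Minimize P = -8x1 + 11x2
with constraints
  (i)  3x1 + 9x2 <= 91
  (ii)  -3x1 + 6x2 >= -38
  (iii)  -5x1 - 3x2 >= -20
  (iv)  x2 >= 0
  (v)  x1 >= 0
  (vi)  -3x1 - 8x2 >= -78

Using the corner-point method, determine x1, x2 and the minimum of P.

x1 = 4, x2 = 0, minimum P = -32

Vertices and P = -8x1 + 11x2:
  (4, 0) → P = -32
  (0, 20/3) → P = 220/3
  (0, 0) → P = 0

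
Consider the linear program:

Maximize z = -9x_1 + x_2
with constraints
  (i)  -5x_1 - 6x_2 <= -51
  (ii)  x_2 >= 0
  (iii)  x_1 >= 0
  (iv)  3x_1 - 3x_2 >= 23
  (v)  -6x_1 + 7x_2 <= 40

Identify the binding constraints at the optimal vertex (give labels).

Corner points and z = -9x_1 + x_2:
  (51/5, 0) → z = -459/5
  (97/11, 38/33) → z = -2581/33
  (281/3, 86) → z = -757
The feasible region is unbounded (it extends along (7, 6), (1, 0)), but z strictly decreases along every unbounded feasible direction, so there is no improving ray and the maximum is attained at a vertex.

The maximum is at (97/11, 38/33). Substituting into each constraint, equality holds for (i) and (iv); the remaining constraints have slack.

(i) and (iv)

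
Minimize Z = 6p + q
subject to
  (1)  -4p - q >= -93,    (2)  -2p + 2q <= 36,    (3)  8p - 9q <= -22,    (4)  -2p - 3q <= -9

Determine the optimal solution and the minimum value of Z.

p = -9, q = 9, minimum Z = -45

Extreme points and Z = 6p + q:
  (15, 33) → Z = 123
  (815/44, 208/11) → Z = 2861/22
  (-9, 9) → Z = -45
  (5/14, 58/21) → Z = 103/21

At the optimal vertex, -2p + 2q = 36 and -2p - 3q = -9.
Solving simultaneously gives p = -9, q = 9.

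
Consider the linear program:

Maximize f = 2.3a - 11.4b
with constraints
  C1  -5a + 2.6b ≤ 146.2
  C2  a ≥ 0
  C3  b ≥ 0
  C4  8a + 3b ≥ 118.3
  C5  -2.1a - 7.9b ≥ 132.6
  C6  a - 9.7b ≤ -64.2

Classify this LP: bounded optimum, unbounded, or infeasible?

The boundaries -5a + 2.6b = 146.2 and a = 0 meet at (0, 731/13), but that point violates -2.1a - 7.9b ≥ 132.6. Every candidate vertex is excluded by some other constraint, so the feasible region is empty.

infeasible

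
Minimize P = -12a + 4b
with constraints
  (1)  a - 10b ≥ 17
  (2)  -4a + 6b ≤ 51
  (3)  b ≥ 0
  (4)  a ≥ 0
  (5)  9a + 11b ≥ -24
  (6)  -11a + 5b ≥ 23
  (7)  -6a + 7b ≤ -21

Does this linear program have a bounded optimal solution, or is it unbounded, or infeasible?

infeasible

The boundaries a - 10b = 17 and b = 0 meet at (17, 0), but that point violates -11a + 5b ≥ 23. Every candidate vertex is excluded by some other constraint, so the feasible region is empty.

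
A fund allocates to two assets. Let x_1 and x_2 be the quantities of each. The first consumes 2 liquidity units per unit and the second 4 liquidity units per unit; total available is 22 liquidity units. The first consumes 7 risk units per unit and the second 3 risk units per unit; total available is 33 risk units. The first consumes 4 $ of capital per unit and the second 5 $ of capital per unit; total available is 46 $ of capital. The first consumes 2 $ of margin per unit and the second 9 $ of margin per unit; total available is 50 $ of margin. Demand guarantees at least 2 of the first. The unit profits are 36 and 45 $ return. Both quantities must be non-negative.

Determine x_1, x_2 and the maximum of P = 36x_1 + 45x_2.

x_1 = 3, x_2 = 4, maximum P = 288

Feasible corners and P = 36x_1 + 45x_2:
  (33/7, 0) → P = 1188/7
  (2, 0) → P = 72
  (3, 4) → P = 288
  (2, 9/2) → P = 549/2

The binding constraints are 2x_1 + 4x_2 = 22 and 7x_1 + 3x_2 = 33.
Solving simultaneously gives x_1 = 3, x_2 = 4.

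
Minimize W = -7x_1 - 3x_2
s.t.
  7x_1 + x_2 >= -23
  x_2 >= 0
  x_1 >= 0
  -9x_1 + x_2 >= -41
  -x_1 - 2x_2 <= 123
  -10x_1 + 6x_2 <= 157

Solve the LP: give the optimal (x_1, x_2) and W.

Extreme points and W = -7x_1 - 3x_2:
  (0, 0) → W = 0
  (41/9, 0) → W = -287/9
  (0, 157/6) → W = -157/2
  (403/44, 1823/44) → W = -4145/22

x_1 = 403/44, x_2 = 1823/44, minimum W = -4145/22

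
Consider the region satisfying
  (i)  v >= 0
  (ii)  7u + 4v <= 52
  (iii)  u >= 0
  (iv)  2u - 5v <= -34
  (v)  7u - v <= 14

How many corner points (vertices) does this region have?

The feasible vertices (each the meet of two boundaries and inside every other half-plane) are:
  (0, 13)
  (124/43, 342/43)
  (0, 34/5)

3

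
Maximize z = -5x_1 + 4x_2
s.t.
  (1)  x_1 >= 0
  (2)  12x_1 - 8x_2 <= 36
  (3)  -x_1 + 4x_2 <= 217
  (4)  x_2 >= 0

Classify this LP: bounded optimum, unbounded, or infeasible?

bounded optimum

Vertices and z = -5x_1 + 4x_2:
  (0, 217/4) → z = 217
  (0, 0) → z = 0
  (47, 66) → z = 29
  (3, 0) → z = -15
The feasible region has finitely many vertices and no improving ray; the maximum is 217 at (0, 217/4).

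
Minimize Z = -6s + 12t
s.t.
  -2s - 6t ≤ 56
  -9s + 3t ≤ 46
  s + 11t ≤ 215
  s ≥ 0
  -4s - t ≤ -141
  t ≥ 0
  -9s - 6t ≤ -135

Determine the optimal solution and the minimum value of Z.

s = 215, t = 0, minimum Z = -1290

Vertices and Z = -6s + 12t:
  (1336/43, 719/43) → Z = 612/43
  (215, 0) → Z = -1290
  (141/4, 0) → Z = -423/2

At the optimal vertex, s + 11t = 215 and t = 0.
Solving simultaneously gives s = 215, t = 0.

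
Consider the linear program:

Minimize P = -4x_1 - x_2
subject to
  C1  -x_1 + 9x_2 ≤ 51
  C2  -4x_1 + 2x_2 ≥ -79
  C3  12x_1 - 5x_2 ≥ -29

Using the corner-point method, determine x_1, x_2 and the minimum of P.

Corner points and P = -4x_1 - x_2:
  (813/34, 283/34) → P = -3535/34
  (-6/103, 583/103) → P = -559/103
  (-453/4, -266) → P = 719

At the optimal vertex, -x_1 + 9x_2 = 51 and -4x_1 + 2x_2 = -79.
Solving simultaneously gives x_1 = 813/34, x_2 = 283/34.

x_1 = 813/34, x_2 = 283/34, minimum P = -3535/34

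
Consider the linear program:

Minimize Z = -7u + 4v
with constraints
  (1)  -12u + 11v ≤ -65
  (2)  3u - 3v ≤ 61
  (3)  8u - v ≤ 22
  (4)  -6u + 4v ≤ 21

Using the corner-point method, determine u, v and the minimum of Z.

u = 5/21, v = -422/21, minimum Z = -1723/21

Corner points and Z = -7u + 4v:
  (177/76, -64/19) → Z = -2263/76
  (-491/18, -107/3) → Z = 869/18
  (5/21, -422/21) → Z = -1723/21
  (-307/6, -143/2) → Z = 433/6

The binding constraints are 3u - 3v = 61 and 8u - v = 22.
Solving simultaneously gives u = 5/21, v = -422/21.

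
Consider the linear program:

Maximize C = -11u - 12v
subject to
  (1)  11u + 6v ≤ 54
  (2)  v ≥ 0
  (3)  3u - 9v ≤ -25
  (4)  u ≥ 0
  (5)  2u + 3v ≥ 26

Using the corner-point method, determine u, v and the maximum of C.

The binding constraints are u = 0 and 2u + 3v = 26.
Solving simultaneously gives u = 0, v = 26/3.

u = 0, v = 26/3, maximum C = -104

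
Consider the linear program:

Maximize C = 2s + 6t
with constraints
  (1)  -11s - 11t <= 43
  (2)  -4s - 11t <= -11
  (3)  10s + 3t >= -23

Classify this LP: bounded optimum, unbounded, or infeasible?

unbounded

From the feasible point (-143/49, 101/49), moving in the direction (-3, 10) keeps every constraint satisfied while C increases without bound.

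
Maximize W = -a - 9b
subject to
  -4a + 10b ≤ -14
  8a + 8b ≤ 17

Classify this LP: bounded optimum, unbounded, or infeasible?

From the feasible point (141/56, -11/28), moving in the direction (-10, -4) keeps every constraint satisfied while W increases without bound.

unbounded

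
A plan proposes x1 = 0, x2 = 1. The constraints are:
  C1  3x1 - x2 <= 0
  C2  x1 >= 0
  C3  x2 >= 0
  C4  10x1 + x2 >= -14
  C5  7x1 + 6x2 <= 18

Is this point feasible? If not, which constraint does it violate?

feasible

C1: -1 ≤ 0 ✓
C2: 0 ≥ 0 ✓
C3: 1 ≥ 0 ✓
C4: 1 ≥ -14 ✓
C5: 6 ≤ 18 ✓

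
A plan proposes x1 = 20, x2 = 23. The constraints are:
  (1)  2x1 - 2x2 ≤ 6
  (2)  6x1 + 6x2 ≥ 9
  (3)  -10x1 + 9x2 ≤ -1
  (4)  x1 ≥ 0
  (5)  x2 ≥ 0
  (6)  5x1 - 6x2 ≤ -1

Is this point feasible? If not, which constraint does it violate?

not feasible — violates (3)

Constraint (3): -10x1 + 9x2 = 7, which is not ≤ -1. All other constraints are satisfied.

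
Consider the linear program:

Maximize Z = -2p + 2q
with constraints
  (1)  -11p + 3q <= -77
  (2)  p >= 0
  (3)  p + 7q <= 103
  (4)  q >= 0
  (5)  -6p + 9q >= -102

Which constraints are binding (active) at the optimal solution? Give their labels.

(1) and (3)

Corner points and Z = -2p + 2q:
  (53/5, 66/5) → Z = 26/5
  (7, 0) → Z = -14
  (547/17, 172/17) → Z = -750/17
  (17, 0) → Z = -34

The maximum is at (53/5, 66/5). Substituting into each constraint, equality holds for (1) and (3); the remaining constraints have slack.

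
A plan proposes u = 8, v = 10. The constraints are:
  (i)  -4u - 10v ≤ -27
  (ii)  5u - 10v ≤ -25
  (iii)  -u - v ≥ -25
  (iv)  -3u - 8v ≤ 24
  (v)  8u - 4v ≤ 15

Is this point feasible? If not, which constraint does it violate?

Constraint (v): 8u - 4v = 24, which is not ≤ 15. All other constraints are satisfied.

not feasible — violates (v)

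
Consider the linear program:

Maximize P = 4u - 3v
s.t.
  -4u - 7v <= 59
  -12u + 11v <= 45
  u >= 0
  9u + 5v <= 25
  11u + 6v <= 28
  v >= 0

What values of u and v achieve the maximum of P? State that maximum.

u = 28/11, v = 0, maximum P = 112/11

Vertices and P = 4u - 3v:
  (0, 45/11) → P = -135/11
  (38/193, 831/193) → P = -2341/193
  (0, 0) → P = 0
  (28/11, 0) → P = 112/11

The optimum lies where 11u + 6v = 28 and v = 0.
Solving simultaneously gives u = 28/11, v = 0.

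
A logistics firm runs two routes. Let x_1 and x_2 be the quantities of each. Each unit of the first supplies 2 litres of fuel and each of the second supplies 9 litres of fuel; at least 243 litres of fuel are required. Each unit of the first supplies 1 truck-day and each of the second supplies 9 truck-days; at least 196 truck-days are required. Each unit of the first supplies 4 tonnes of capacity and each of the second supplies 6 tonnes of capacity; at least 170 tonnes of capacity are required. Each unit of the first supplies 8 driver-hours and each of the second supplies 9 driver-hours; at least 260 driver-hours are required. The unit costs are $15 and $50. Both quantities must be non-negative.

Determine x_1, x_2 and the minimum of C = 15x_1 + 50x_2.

x_1 = 3, x_2 = 79/3, minimum C = 4085/3

The feasible region is unbounded (it extends along (0, 1), (1, 0)), but C strictly increases along every unbounded feasible direction, so there is no improving ray and the minimum is attained at a vertex.

At the optimal vertex, 2x_1 + 9x_2 = 243 and 4x_1 + 6x_2 = 170.
Solving simultaneously gives x_1 = 3, x_2 = 79/3.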